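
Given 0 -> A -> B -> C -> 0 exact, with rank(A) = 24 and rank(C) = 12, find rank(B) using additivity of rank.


For a short exact sequence 0 -> A -> B -> C -> 0,
rank is additive: rank(B) = rank(A) + rank(C).
rank(B) = 24 + 12 = 36

36


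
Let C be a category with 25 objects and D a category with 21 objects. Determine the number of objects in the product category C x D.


The product category C x D has objects that are pairs (c, d).
Number of pairs = |Ob(C)| * |Ob(D)| = 25 * 21 = 525

525


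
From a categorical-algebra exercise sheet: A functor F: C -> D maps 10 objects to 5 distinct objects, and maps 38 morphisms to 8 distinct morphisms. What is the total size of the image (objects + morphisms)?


The image of F consists of distinct objects and distinct morphisms.
|Im(F)| on objects = 5
|Im(F)| on morphisms = 8
Total image cardinality = 5 + 8 = 13

13


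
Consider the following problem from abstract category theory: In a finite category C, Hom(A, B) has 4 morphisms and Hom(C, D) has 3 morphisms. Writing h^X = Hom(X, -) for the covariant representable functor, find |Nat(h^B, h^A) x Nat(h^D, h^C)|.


By the Yoneda lemma, Nat(h^B, h^A) is isomorphic to Hom(A, B),
so |Nat(h^B, h^A)| = |Hom(A, B)| and |Nat(h^D, h^C)| = |Hom(C, D)|.
|Hom(A, B)| = 4, |Hom(C, D)| = 3.
|Nat(h^B, h^A) x Nat(h^D, h^C)| = 4 * 3 = 12

12


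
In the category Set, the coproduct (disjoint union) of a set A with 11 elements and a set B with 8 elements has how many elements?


In Set, the coproduct A + B is the disjoint union.
|A + B| = |A| + |B| = 11 + 8 = 19

19


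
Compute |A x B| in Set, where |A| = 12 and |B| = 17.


In Set, the product A x B is the Cartesian product.
By the universal property, |A x B| = |A| * |B|.
|A x B| = 12 * 17 = 204

204


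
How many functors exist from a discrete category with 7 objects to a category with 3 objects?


A functor from a discrete category C to D is determined by
where each object maps. Each of the 7 objects of C can map
to any of the 3 objects of D independently.
Number of functors = 3^7 = 2187

2187


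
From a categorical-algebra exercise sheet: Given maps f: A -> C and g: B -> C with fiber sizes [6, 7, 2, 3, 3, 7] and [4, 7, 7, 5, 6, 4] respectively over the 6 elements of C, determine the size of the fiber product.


The pullback A x_C B consists of pairs (a, b) with f(a) = g(b).
For each element c in C, the fiber product has |f^-1(c)| * |g^-1(c)| elements.
Summing over C: 6 * 4 + 7 * 7 + 2 * 7 + 3 * 5 + 3 * 6 + 7 * 4
= 24 + 49 + 14 + 15 + 18 + 28 = 148

148


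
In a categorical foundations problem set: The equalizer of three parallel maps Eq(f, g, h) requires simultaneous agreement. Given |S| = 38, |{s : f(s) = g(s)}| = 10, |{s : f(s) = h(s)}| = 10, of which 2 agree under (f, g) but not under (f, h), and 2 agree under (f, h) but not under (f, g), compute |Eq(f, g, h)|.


Eq(f, g, h) is the triple-agreement set: points in S where all three
maps take the same value. Using inclusion-exclusion on the pairwise data:
Pair (f, g) agrees on 10 points; pair (f, h) on 10 points.
Points agreeing under (f, g) but not (f, h) = 2; under (f, h) but not (f, g) = 2.
Triple-agreement = agreement-in-(f, g) minus points that agree under (f, g) but not (f, h):
|Eq(f, g, h)| = 10 - 2 = 8
(cross-check via (f, h): 10 - 2 = 8.)

8


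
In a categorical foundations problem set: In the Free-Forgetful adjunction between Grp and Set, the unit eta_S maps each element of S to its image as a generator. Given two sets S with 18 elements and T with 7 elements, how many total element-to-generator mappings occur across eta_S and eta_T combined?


The unit eta_X: X -> U(F(X)) of the Free-Forgetful adjunction
maps each element of X to a generator of F(X). For X = S + T (disjoint
union in Set), |S + T| = |S| + |T|.
Total mappings = 18 + 7 = 25.

25


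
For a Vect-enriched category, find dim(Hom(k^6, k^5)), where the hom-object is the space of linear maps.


In Vect-enriched categories, Hom(k^n, k^m) is the space of m x n matrices.
dim(Hom(k^6, k^5)) = 5 * 6 = 30

30


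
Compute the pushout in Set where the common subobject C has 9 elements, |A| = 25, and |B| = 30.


The pushout A +_C B identifies the images of C in A and B.
|A +_C B| = |A| + |B| - |C| (for injections).
= 25 + 30 - 9 = 46

46


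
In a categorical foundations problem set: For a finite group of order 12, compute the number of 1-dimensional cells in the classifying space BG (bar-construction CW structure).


In the bar-construction CW model of BG, the n-cells are indexed by
n-tuples [g_1|...|g_n] of non-identity elements of G (degenerate
simplices with some g_i = e do not contribute cells), so there are
(|G| - 1)^n n-cells.
For dim = 1 with |G| = 12:
cells = (12 - 1)^1 = 11^1 = 11

11


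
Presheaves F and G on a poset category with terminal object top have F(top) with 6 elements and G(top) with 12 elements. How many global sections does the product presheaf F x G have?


Global sections of a presheaf on a poset with terminal top satisfy
Gamma(H) ~ H(top). Presheaves admit pointwise products, so
(F x G)(top) = F(top) x G(top) (Cartesian product).
|Gamma(F x G)| = |F(top)| * |G(top)| = 6 * 12 = 72.

72


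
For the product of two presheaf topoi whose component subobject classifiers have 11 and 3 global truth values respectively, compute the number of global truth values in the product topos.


In a product of presheaf topoi E_1 x E_2, the subobject classifier
is Omega = Omega_1 x Omega_2 (componentwise), so
|Omega(top)| = |Omega_1(top_1)| * |Omega_2(top_2)|.
= 11 * 3 = 33.

33


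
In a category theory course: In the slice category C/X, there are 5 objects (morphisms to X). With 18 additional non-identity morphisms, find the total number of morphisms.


In the slice category C/X, objects are morphisms to X.
Identity morphisms: 5 (one per object of C/X).
Non-identity morphisms: 18.
Total = 5 + 18 = 23

23


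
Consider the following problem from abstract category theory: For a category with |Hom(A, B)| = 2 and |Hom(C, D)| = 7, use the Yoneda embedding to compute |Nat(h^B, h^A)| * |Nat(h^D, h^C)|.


By the Yoneda lemma, Nat(h^B, h^A) is isomorphic to Hom(A, B),
so |Nat(h^B, h^A)| = |Hom(A, B)| and |Nat(h^D, h^C)| = |Hom(C, D)|.
|Hom(A, B)| = 2, |Hom(C, D)| = 7.
|Nat(h^B, h^A) x Nat(h^D, h^C)| = 2 * 7 = 14

14


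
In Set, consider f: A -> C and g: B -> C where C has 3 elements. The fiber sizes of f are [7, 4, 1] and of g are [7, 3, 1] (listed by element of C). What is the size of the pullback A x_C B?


The pullback A x_C B consists of pairs (a, b) with f(a) = g(b).
For each element c in C, the fiber product has |f^-1(c)| * |g^-1(c)| elements.
Summing over C: 7 * 7 + 4 * 3 + 1 * 1
= 49 + 12 + 1 = 62

62


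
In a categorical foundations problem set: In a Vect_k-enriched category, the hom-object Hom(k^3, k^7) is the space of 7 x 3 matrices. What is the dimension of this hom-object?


In Vect-enriched categories, Hom(k^n, k^m) is the space of m x n matrices.
dim(Hom(k^3, k^7)) = 7 * 3 = 21

21


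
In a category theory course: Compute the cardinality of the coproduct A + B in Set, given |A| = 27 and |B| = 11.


In Set, the coproduct A + B is the disjoint union.
|A + B| = |A| + |B| = 27 + 11 = 38

38


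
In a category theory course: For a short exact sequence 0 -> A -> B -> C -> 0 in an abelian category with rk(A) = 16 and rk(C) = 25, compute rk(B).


For a short exact sequence 0 -> A -> B -> C -> 0,
rank is additive: rank(B) = rank(A) + rank(C).
rank(B) = 16 + 25 = 41

41


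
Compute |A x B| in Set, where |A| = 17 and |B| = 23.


In Set, the product A x B is the Cartesian product.
By the universal property, |A x B| = |A| * |B|.
|A x B| = 17 * 23 = 391

391


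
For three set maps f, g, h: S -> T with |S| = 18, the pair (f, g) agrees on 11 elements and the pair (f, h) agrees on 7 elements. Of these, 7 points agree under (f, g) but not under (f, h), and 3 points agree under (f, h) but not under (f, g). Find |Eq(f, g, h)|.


Eq(f, g, h) is the triple-agreement set: points in S where all three
maps take the same value. Using inclusion-exclusion on the pairwise data:
Pair (f, g) agrees on 11 points; pair (f, h) on 7 points.
Points agreeing under (f, g) but not (f, h) = 7; under (f, h) but not (f, g) = 3.
Triple-agreement = agreement-in-(f, g) minus points that agree under (f, g) but not (f, h):
|Eq(f, g, h)| = 11 - 7 = 4
(cross-check via (f, h): 7 - 3 = 4.)

4


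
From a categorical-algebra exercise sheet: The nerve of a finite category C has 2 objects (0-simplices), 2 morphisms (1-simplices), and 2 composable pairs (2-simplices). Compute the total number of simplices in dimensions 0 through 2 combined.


The 2-skeleton of the nerve N(C) consists of simplices in dimensions 0, 1, 2:
  |N(C)_0| = 2 (objects)
  |N(C)_1| = 2 (morphisms)
  |N(C)_2| = 2 (composable pairs)
Total = 2 + 2 + 2 = 6

6


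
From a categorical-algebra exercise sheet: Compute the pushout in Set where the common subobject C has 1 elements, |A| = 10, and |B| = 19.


The pushout A +_C B identifies the images of C in A and B.
|A +_C B| = |A| + |B| - |C| (for injections).
= 10 + 19 - 1 = 28

28


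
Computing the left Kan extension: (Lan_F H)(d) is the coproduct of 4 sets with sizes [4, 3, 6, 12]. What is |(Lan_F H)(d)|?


Pointwise, the left Kan extension (Lan_F H)(d) is the colimit, indexed
by the comma category (F downarrow d), of H composed with the
projection (F downarrow d) -> C. Here that colimit is given
as a coproduct (disjoint union) of sets, so its cardinality is the
sum of the sizes of the summands.
Coproduct of sets with sizes: 4 + 3 + 6 + 12
= 25

25


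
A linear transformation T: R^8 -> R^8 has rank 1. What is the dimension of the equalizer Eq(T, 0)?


The equalizer of f and the zero map is ker(f).
By the rank-nullity theorem: dim(ker(f)) = dim(domain) - rank(f).
dim(ker(f)) = 8 - 1 = 7

7


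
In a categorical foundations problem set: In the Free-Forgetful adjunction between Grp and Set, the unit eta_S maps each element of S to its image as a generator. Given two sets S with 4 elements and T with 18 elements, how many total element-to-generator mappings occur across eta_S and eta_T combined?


The unit eta_X: X -> U(F(X)) of the Free-Forgetful adjunction
maps each element of X to a generator of F(X). For X = S + T (disjoint
union in Set), |S + T| = |S| + |T|.
Total mappings = 4 + 18 = 22.

22


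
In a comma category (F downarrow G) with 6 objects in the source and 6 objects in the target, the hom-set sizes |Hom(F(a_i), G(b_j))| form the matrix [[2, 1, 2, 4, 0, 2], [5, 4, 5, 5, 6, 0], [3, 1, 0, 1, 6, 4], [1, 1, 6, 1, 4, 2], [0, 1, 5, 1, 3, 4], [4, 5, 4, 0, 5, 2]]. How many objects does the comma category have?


Objects of (F downarrow G) are triples (a, b, h: F(a)->G(b)).
The count equals the sum of all entries in the hom-matrix.
sum(row 0) = 11
sum(row 1) = 25
sum(row 2) = 15
sum(row 3) = 15
sum(row 4) = 14
sum(row 5) = 20
Grand total = 100

100


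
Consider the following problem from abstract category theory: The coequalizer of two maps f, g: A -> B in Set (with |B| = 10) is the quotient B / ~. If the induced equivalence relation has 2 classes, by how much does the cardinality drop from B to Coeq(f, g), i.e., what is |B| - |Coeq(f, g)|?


The coequalizer Coeq(f, g) = B / ~ has one element per equivalence class.
|B| = 10, |Coeq(f, g)| = 2.
|B| - |Coeq(f, g)| = 10 - 2 = 8.

8


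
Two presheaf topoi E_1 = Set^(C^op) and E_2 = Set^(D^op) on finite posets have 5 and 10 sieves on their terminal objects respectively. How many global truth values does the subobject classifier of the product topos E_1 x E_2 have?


In a product of presheaf topoi E_1 x E_2, the subobject classifier
is Omega = Omega_1 x Omega_2 (componentwise), so
|Omega(top)| = |Omega_1(top_1)| * |Omega_2(top_2)|.
= 5 * 10 = 50.

50


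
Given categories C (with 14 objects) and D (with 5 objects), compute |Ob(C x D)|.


The product category C x D has objects that are pairs (c, d).
Number of pairs = |Ob(C)| * |Ob(D)| = 14 * 5 = 70

70


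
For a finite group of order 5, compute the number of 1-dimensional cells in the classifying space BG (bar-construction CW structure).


In the bar-construction CW model of BG, the n-cells are indexed by
n-tuples [g_1|...|g_n] of non-identity elements of G (degenerate
simplices with some g_i = e do not contribute cells), so there are
(|G| - 1)^n n-cells.
For dim = 1 with |G| = 5:
cells = (5 - 1)^1 = 4^1 = 4

4


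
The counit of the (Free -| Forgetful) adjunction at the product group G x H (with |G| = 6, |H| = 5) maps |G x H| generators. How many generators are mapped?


The counit epsilon_K: F(U(K)) -> K of the Free-Forgetful adjunction
maps |K| generators of F(U(K)) into K. For K = G x H (the product group),
|G x H| = |G| * |H|.
Total generators mapped = 6 * 5 = 30.

30


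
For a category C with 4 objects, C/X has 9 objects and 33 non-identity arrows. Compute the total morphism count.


In the slice category C/X, objects are morphisms to X.
Identity morphisms: 9 (one per object of C/X).
Non-identity morphisms: 33.
Total = 9 + 33 = 42

42


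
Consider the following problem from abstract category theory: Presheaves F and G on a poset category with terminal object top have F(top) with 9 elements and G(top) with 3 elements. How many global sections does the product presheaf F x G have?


Global sections of a presheaf on a poset with terminal top satisfy
Gamma(H) ~ H(top). Presheaves admit pointwise products, so
(F x G)(top) = F(top) x G(top) (Cartesian product).
|Gamma(F x G)| = |F(top)| * |G(top)| = 9 * 3 = 27.

27


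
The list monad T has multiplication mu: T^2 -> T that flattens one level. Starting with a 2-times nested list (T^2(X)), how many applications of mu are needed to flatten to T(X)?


Each application of mu: T^2 -> T removes one layer of nesting.
Starting at depth 2 (i.e., T^2(X)), we need to reach T(X).
Number of mu applications = 2 - 1 = 1

1


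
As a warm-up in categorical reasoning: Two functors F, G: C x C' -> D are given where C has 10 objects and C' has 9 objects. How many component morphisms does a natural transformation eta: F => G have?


A natural transformation eta: F => G assigns one component morphism per
object of the domain category.
The domain is the product category C x C', so
|Ob(C x C')| = |Ob(C)| * |Ob(C')| = 10 * 9 = 90.
Therefore eta has 90 component morphisms.

90


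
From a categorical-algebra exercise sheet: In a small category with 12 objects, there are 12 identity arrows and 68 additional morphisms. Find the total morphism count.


Each object has an identity morphism, giving 12 identities.
Adding the 68 non-identity morphisms:
Total = 12 + 68 = 80

80


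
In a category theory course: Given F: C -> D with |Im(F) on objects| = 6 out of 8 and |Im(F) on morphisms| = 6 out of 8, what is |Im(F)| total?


The image of F consists of distinct objects and distinct morphisms.
|Im(F)| on objects = 6
|Im(F)| on morphisms = 6
Total image cardinality = 6 + 6 = 12

12


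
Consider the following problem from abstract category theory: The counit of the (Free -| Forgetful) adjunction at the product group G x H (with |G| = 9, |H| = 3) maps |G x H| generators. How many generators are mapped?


The counit epsilon_K: F(U(K)) -> K of the Free-Forgetful adjunction
maps |K| generators of F(U(K)) into K. For K = G x H (the product group),
|G x H| = |G| * |H|.
Total generators mapped = 9 * 3 = 27.

27


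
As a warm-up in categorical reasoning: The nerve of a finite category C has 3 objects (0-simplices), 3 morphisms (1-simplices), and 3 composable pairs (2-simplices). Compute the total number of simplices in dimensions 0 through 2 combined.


The 2-skeleton of the nerve N(C) consists of simplices in dimensions 0, 1, 2:
  |N(C)_0| = 3 (objects)
  |N(C)_1| = 3 (morphisms)
  |N(C)_2| = 3 (composable pairs)
Total = 3 + 3 + 3 = 9

9


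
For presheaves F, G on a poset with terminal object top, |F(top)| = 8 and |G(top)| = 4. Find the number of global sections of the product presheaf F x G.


Global sections of a presheaf on a poset with terminal top satisfy
Gamma(H) ~ H(top). Presheaves admit pointwise products, so
(F x G)(top) = F(top) x G(top) (Cartesian product).
|Gamma(F x G)| = |F(top)| * |G(top)| = 8 * 4 = 32.

32


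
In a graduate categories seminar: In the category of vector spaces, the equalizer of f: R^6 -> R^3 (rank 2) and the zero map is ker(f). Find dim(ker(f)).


The equalizer of f and the zero map is ker(f).
By the rank-nullity theorem: dim(ker(f)) = dim(domain) - rank(f).
dim(ker(f)) = 6 - 2 = 4

4


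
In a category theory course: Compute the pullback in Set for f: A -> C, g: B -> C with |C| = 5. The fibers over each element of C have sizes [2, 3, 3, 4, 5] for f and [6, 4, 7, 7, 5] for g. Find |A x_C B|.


The pullback A x_C B consists of pairs (a, b) with f(a) = g(b).
For each element c in C, the fiber product has |f^-1(c)| * |g^-1(c)| elements.
Summing over C: 2 * 6 + 3 * 4 + 3 * 7 + 4 * 7 + 5 * 5
= 12 + 12 + 21 + 28 + 25 = 98

98


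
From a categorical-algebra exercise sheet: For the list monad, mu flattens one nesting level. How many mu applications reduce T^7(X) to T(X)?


Each application of mu: T^2 -> T removes one layer of nesting.
Starting at depth 7 (i.e., T^7(X)), we need to reach T(X).
Number of mu applications = 7 - 1 = 6

6


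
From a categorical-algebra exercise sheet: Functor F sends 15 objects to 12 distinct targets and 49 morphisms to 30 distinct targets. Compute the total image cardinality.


The image of F consists of distinct objects and distinct morphisms.
|Im(F)| on objects = 12
|Im(F)| on morphisms = 30
Total image cardinality = 12 + 30 = 42

42


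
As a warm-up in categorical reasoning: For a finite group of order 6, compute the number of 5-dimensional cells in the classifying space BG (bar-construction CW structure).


In the bar-construction CW model of BG, the n-cells are indexed by
n-tuples [g_1|...|g_n] of non-identity elements of G (degenerate
simplices with some g_i = e do not contribute cells), so there are
(|G| - 1)^n n-cells.
For dim = 5 with |G| = 6:
cells = (6 - 1)^5 = 5^5 = 3125

3125


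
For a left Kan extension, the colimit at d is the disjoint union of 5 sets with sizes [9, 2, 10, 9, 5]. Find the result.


Pointwise, the left Kan extension (Lan_F H)(d) is the colimit, indexed
by the comma category (F downarrow d), of H composed with the
projection (F downarrow d) -> C. Here that colimit is given
as a coproduct (disjoint union) of sets, so its cardinality is the
sum of the sizes of the summands.
Coproduct of sets with sizes: 9 + 2 + 10 + 9 + 5
= 35

35


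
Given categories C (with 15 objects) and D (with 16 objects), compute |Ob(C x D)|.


The product category C x D has objects that are pairs (c, d).
Number of pairs = |Ob(C)| * |Ob(D)| = 15 * 16 = 240

240


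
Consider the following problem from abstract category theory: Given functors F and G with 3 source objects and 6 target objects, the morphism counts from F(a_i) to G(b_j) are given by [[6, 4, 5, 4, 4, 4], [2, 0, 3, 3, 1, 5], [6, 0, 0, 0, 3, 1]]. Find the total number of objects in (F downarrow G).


Objects of (F downarrow G) are triples (a, b, h: F(a)->G(b)).
The count equals the sum of all entries in the hom-matrix.
sum(row 0) = 27
sum(row 1) = 14
sum(row 2) = 10
Grand total = 51

51


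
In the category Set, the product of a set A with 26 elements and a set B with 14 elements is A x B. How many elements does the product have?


In Set, the product A x B is the Cartesian product.
By the universal property, |A x B| = |A| * |B|.
|A x B| = 26 * 14 = 364

364


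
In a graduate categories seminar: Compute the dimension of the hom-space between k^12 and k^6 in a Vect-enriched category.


In Vect-enriched categories, Hom(k^n, k^m) is the space of m x n matrices.
dim(Hom(k^12, k^6)) = 6 * 12 = 72

72


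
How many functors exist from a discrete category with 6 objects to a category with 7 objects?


A functor from a discrete category C to D is determined by
where each object maps. Each of the 6 objects of C can map
to any of the 7 objects of D independently.
Number of functors = 7^6 = 117649

117649


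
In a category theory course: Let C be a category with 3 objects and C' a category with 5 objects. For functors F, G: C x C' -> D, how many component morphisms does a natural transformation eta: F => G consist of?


A natural transformation eta: F => G assigns one component morphism per
object of the domain category.
The domain is the product category C x C', so
|Ob(C x C')| = |Ob(C)| * |Ob(C')| = 3 * 5 = 15.
Therefore eta has 15 component morphisms.

15


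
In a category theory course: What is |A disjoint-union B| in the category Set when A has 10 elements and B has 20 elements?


In Set, the coproduct A + B is the disjoint union.
|A + B| = |A| + |B| = 10 + 20 = 30

30


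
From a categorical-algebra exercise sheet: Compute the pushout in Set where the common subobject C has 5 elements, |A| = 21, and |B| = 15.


The pushout A +_C B identifies the images of C in A and B.
|A +_C B| = |A| + |B| - |C| (for injections).
= 21 + 15 - 5 = 31

31


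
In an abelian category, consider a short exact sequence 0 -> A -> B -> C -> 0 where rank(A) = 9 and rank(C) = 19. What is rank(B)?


For a short exact sequence 0 -> A -> B -> C -> 0,
rank is additive: rank(B) = rank(A) + rank(C).
rank(B) = 9 + 19 = 28

28


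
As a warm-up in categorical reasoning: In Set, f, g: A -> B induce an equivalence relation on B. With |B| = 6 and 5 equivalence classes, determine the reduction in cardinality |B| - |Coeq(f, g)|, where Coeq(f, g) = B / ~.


The coequalizer Coeq(f, g) = B / ~ has one element per equivalence class.
|B| = 6, |Coeq(f, g)| = 5.
|B| - |Coeq(f, g)| = 6 - 5 = 1.

1


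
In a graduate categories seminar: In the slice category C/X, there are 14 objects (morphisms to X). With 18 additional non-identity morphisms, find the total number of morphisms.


In the slice category C/X, objects are morphisms to X.
Identity morphisms: 14 (one per object of C/X).
Non-identity morphisms: 18.
Total = 14 + 18 = 32

32


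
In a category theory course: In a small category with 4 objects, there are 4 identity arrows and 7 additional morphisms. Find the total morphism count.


Each object has an identity morphism, giving 4 identities.
Adding the 7 non-identity morphisms:
Total = 4 + 7 = 11

11


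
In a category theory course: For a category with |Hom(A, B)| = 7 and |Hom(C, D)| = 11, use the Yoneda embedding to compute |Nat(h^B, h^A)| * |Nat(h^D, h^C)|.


By the Yoneda lemma, Nat(h^B, h^A) is isomorphic to Hom(A, B),
so |Nat(h^B, h^A)| = |Hom(A, B)| and |Nat(h^D, h^C)| = |Hom(C, D)|.
|Hom(A, B)| = 7, |Hom(C, D)| = 11.
|Nat(h^B, h^A) x Nat(h^D, h^C)| = 7 * 11 = 77

77


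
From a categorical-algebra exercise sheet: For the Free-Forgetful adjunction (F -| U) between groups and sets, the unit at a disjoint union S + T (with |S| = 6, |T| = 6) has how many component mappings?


The unit eta_X: X -> U(F(X)) of the Free-Forgetful adjunction
maps each element of X to a generator of F(X). For X = S + T (disjoint
union in Set), |S + T| = |S| + |T|.
Total mappings = 6 + 6 = 12.

12


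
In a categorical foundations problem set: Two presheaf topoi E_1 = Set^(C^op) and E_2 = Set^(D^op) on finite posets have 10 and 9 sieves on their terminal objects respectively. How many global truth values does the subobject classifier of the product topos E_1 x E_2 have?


In a product of presheaf topoi E_1 x E_2, the subobject classifier
is Omega = Omega_1 x Omega_2 (componentwise), so
|Omega(top)| = |Omega_1(top_1)| * |Omega_2(top_2)|.
= 10 * 9 = 90.

90


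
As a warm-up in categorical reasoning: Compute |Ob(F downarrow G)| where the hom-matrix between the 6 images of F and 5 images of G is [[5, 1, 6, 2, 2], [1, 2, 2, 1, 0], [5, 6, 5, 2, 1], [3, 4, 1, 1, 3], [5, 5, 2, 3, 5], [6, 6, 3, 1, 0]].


Objects of (F downarrow G) are triples (a, b, h: F(a)->G(b)).
The count equals the sum of all entries in the hom-matrix.
sum(row 0) = 16
sum(row 1) = 6
sum(row 2) = 19
sum(row 3) = 12
sum(row 4) = 20
sum(row 5) = 16
Grand total = 89

89


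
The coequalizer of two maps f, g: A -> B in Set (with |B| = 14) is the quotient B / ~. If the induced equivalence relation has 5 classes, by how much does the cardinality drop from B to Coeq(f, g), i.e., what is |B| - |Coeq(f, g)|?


The coequalizer Coeq(f, g) = B / ~ has one element per equivalence class.
|B| = 14, |Coeq(f, g)| = 5.
|B| - |Coeq(f, g)| = 14 - 5 = 9.

9


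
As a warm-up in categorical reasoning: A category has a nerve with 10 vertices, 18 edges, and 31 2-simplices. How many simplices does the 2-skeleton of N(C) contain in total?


The 2-skeleton of the nerve N(C) consists of simplices in dimensions 0, 1, 2:
  |N(C)_0| = 10 (objects)
  |N(C)_1| = 18 (morphisms)
  |N(C)_2| = 31 (composable pairs)
Total = 10 + 18 + 31 = 59

59


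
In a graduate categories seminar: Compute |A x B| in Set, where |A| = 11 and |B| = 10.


In Set, the product A x B is the Cartesian product.
By the universal property, |A x B| = |A| * |B|.
|A x B| = 11 * 10 = 110

110


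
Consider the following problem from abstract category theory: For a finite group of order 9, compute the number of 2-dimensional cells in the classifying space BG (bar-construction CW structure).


In the bar-construction CW model of BG, the n-cells are indexed by
n-tuples [g_1|...|g_n] of non-identity elements of G (degenerate
simplices with some g_i = e do not contribute cells), so there are
(|G| - 1)^n n-cells.
For dim = 2 with |G| = 9:
cells = (9 - 1)^2 = 8^2 = 64

64


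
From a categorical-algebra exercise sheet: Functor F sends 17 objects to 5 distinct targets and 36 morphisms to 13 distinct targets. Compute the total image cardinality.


The image of F consists of distinct objects and distinct morphisms.
|Im(F)| on objects = 5
|Im(F)| on morphisms = 13
Total image cardinality = 5 + 13 = 18

18


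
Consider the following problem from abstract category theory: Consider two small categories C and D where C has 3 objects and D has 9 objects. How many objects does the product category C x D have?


The product category C x D has objects that are pairs (c, d).
Number of pairs = |Ob(C)| * |Ob(D)| = 3 * 9 = 27

27


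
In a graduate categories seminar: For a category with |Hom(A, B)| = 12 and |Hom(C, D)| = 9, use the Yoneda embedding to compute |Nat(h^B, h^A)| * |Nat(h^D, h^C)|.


By the Yoneda lemma, Nat(h^B, h^A) is isomorphic to Hom(A, B),
so |Nat(h^B, h^A)| = |Hom(A, B)| and |Nat(h^D, h^C)| = |Hom(C, D)|.
|Hom(A, B)| = 12, |Hom(C, D)| = 9.
|Nat(h^B, h^A) x Nat(h^D, h^C)| = 12 * 9 = 108

108


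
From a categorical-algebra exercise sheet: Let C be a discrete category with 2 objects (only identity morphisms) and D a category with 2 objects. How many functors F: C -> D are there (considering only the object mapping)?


A functor from a discrete category C to D is determined by
where each object maps. Each of the 2 objects of C can map
to any of the 2 objects of D independently.
Number of functors = 2^2 = 4

4


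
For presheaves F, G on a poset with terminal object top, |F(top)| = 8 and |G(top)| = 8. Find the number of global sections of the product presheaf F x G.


Global sections of a presheaf on a poset with terminal top satisfy
Gamma(H) ~ H(top). Presheaves admit pointwise products, so
(F x G)(top) = F(top) x G(top) (Cartesian product).
|Gamma(F x G)| = |F(top)| * |G(top)| = 8 * 8 = 64.

64


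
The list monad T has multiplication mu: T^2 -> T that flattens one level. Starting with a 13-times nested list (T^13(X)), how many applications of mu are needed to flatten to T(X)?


Each application of mu: T^2 -> T removes one layer of nesting.
Starting at depth 13 (i.e., T^13(X)), we need to reach T(X).
Number of mu applications = 13 - 1 = 12

12


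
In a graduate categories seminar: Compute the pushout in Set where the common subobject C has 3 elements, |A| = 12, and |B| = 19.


The pushout A +_C B identifies the images of C in A and B.
|A +_C B| = |A| + |B| - |C| (for injections).
= 12 + 19 - 3 = 28

28


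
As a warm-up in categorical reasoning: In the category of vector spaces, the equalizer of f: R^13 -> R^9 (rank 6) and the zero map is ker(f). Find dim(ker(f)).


The equalizer of f and the zero map is ker(f).
By the rank-nullity theorem: dim(ker(f)) = dim(domain) - rank(f).
dim(ker(f)) = 13 - 6 = 7

7


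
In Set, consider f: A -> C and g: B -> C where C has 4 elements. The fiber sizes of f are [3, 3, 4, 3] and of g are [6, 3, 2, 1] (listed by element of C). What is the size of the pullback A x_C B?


The pullback A x_C B consists of pairs (a, b) with f(a) = g(b).
For each element c in C, the fiber product has |f^-1(c)| * |g^-1(c)| elements.
Summing over C: 3 * 6 + 3 * 3 + 4 * 2 + 3 * 1
= 18 + 9 + 8 + 3 = 38

38


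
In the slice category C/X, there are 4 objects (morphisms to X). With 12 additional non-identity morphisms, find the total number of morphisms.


In the slice category C/X, objects are morphisms to X.
Identity morphisms: 4 (one per object of C/X).
Non-identity morphisms: 12.
Total = 4 + 12 = 16

16


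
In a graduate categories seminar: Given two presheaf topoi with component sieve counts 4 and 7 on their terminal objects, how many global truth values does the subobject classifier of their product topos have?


In a product of presheaf topoi E_1 x E_2, the subobject classifier
is Omega = Omega_1 x Omega_2 (componentwise), so
|Omega(top)| = |Omega_1(top_1)| * |Omega_2(top_2)|.
= 4 * 7 = 28.

28


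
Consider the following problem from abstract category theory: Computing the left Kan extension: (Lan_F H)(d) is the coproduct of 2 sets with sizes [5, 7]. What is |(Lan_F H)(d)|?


Pointwise, the left Kan extension (Lan_F H)(d) is the colimit, indexed
by the comma category (F downarrow d), of H composed with the
projection (F downarrow d) -> C. Here that colimit is given
as a coproduct (disjoint union) of sets, so its cardinality is the
sum of the sizes of the summands.
Coproduct of sets with sizes: 5 + 7
= 12

12


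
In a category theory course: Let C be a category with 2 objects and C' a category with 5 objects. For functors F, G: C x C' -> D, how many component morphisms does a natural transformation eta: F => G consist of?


A natural transformation eta: F => G assigns one component morphism per
object of the domain category.
The domain is the product category C x C', so
|Ob(C x C')| = |Ob(C)| * |Ob(C')| = 2 * 5 = 10.
Therefore eta has 10 component morphisms.

10


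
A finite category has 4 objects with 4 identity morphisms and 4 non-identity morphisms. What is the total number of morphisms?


Each object has an identity morphism, giving 4 identities.
Adding the 4 non-identity morphisms:
Total = 4 + 4 = 8

8


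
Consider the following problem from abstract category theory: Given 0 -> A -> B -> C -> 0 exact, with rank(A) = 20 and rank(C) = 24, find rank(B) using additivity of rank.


For a short exact sequence 0 -> A -> B -> C -> 0,
rank is additive: rank(B) = rank(A) + rank(C).
rank(B) = 20 + 24 = 44

44


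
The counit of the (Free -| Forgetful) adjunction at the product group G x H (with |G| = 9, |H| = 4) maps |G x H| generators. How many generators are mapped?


The counit epsilon_K: F(U(K)) -> K of the Free-Forgetful adjunction
maps |K| generators of F(U(K)) into K. For K = G x H (the product group),
|G x H| = |G| * |H|.
Total generators mapped = 9 * 4 = 36.

36


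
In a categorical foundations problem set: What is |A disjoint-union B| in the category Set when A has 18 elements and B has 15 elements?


In Set, the coproduct A + B is the disjoint union.
|A + B| = |A| + |B| = 18 + 15 = 33

33


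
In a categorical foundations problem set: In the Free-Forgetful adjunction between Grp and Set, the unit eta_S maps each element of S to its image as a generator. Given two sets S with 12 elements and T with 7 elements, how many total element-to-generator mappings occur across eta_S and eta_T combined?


The unit eta_X: X -> U(F(X)) of the Free-Forgetful adjunction
maps each element of X to a generator of F(X). For X = S + T (disjoint
union in Set), |S + T| = |S| + |T|.
Total mappings = 12 + 7 = 19.

19


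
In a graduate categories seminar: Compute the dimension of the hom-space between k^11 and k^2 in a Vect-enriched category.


In Vect-enriched categories, Hom(k^n, k^m) is the space of m x n matrices.
dim(Hom(k^11, k^2)) = 2 * 11 = 22

22


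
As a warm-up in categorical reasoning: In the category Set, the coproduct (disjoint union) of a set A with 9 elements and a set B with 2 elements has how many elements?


In Set, the coproduct A + B is the disjoint union.
|A + B| = |A| + |B| = 9 + 2 = 11

11


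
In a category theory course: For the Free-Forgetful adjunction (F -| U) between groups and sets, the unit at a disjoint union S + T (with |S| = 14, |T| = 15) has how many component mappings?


The unit eta_X: X -> U(F(X)) of the Free-Forgetful adjunction
maps each element of X to a generator of F(X). For X = S + T (disjoint
union in Set), |S + T| = |S| + |T|.
Total mappings = 14 + 15 = 29.

29


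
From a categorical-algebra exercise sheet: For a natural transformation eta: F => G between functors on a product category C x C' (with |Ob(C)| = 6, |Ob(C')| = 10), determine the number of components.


A natural transformation eta: F => G assigns one component morphism per
object of the domain category.
The domain is the product category C x C', so
|Ob(C x C')| = |Ob(C)| * |Ob(C')| = 6 * 10 = 60.
Therefore eta has 60 component morphisms.

60


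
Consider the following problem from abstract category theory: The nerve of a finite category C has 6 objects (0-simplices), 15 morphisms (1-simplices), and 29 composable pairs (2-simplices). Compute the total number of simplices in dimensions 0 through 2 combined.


The 2-skeleton of the nerve N(C) consists of simplices in dimensions 0, 1, 2:
  |N(C)_0| = 6 (objects)
  |N(C)_1| = 15 (morphisms)
  |N(C)_2| = 29 (composable pairs)
Total = 6 + 15 + 29 = 50

50


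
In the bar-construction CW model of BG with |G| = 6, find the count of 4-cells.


In the bar-construction CW model of BG, the n-cells are indexed by
n-tuples [g_1|...|g_n] of non-identity elements of G (degenerate
simplices with some g_i = e do not contribute cells), so there are
(|G| - 1)^n n-cells.
For dim = 4 with |G| = 6:
cells = (6 - 1)^4 = 5^4 = 625

625


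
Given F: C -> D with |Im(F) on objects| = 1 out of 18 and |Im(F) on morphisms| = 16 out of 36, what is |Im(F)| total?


The image of F consists of distinct objects and distinct morphisms.
|Im(F)| on objects = 1
|Im(F)| on morphisms = 16
Total image cardinality = 1 + 16 = 17

17


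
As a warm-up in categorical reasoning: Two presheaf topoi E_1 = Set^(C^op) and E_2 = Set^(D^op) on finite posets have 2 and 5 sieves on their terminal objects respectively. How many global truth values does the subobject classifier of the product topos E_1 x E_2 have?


In a product of presheaf topoi E_1 x E_2, the subobject classifier
is Omega = Omega_1 x Omega_2 (componentwise), so
|Omega(top)| = |Omega_1(top_1)| * |Omega_2(top_2)|.
= 2 * 5 = 10.

10


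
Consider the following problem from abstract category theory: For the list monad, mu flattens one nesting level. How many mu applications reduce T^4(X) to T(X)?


Each application of mu: T^2 -> T removes one layer of nesting.
Starting at depth 4 (i.e., T^4(X)), we need to reach T(X).
Number of mu applications = 4 - 1 = 3

3


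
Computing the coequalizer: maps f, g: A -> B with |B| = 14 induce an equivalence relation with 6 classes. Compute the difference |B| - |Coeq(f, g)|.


The coequalizer Coeq(f, g) = B / ~ has one element per equivalence class.
|B| = 14, |Coeq(f, g)| = 6.
|B| - |Coeq(f, g)| = 14 - 6 = 8.

8


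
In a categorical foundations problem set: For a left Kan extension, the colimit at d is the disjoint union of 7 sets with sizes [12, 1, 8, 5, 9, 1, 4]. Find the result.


Pointwise, the left Kan extension (Lan_F H)(d) is the colimit, indexed
by the comma category (F downarrow d), of H composed with the
projection (F downarrow d) -> C. Here that colimit is given
as a coproduct (disjoint union) of sets, so its cardinality is the
sum of the sizes of the summands.
Coproduct of sets with sizes: 12 + 1 + 8 + 5 + 9 + 1 + 4
= 40

40


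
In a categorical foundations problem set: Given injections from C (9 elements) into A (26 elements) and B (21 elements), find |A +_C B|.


The pushout A +_C B identifies the images of C in A and B.
|A +_C B| = |A| + |B| - |C| (for injections).
= 26 + 21 - 9 = 38

38


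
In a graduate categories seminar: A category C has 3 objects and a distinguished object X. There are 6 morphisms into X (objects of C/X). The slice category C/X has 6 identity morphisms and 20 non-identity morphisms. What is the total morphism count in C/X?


In the slice category C/X, objects are morphisms to X.
Identity morphisms: 6 (one per object of C/X).
Non-identity morphisms: 20.
Total = 6 + 20 = 26

26


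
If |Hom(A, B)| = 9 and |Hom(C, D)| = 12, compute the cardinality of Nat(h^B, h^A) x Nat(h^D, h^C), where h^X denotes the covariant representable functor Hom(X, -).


By the Yoneda lemma, Nat(h^B, h^A) is isomorphic to Hom(A, B),
so |Nat(h^B, h^A)| = |Hom(A, B)| and |Nat(h^D, h^C)| = |Hom(C, D)|.
|Hom(A, B)| = 9, |Hom(C, D)| = 12.
|Nat(h^B, h^A) x Nat(h^D, h^C)| = 9 * 12 = 108

108


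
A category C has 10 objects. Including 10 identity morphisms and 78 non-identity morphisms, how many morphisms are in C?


Each object has an identity morphism, giving 10 identities.
Adding the 78 non-identity morphisms:
Total = 10 + 78 = 88

88


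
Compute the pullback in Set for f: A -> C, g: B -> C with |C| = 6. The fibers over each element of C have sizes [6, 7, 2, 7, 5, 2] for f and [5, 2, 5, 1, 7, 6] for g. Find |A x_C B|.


The pullback A x_C B consists of pairs (a, b) with f(a) = g(b).
For each element c in C, the fiber product has |f^-1(c)| * |g^-1(c)| elements.
Summing over C: 6 * 5 + 7 * 2 + 2 * 5 + 7 * 1 + 5 * 7 + 2 * 6
= 30 + 14 + 10 + 7 + 35 + 12 = 108

108


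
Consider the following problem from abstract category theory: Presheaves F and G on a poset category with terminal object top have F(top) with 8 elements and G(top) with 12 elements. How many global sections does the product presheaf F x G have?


Global sections of a presheaf on a poset with terminal top satisfy
Gamma(H) ~ H(top). Presheaves admit pointwise products, so
(F x G)(top) = F(top) x G(top) (Cartesian product).
|Gamma(F x G)| = |F(top)| * |G(top)| = 8 * 12 = 96.

96


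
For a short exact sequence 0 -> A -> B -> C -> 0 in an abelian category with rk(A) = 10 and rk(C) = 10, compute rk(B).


For a short exact sequence 0 -> A -> B -> C -> 0,
rank is additive: rank(B) = rank(A) + rank(C).
rank(B) = 10 + 10 = 20

20


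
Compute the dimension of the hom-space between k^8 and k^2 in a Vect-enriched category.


In Vect-enriched categories, Hom(k^n, k^m) is the space of m x n matrices.
dim(Hom(k^8, k^2)) = 2 * 8 = 16

16


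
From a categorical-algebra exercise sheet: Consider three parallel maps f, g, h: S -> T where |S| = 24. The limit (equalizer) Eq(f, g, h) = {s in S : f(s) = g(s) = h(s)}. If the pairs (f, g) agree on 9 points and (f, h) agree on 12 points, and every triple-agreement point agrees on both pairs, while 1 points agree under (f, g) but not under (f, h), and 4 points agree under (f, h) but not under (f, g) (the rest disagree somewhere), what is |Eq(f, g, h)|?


Eq(f, g, h) is the triple-agreement set: points in S where all three
maps take the same value. Using inclusion-exclusion on the pairwise data:
Pair (f, g) agrees on 9 points; pair (f, h) on 12 points.
Points agreeing under (f, g) but not (f, h) = 1; under (f, h) but not (f, g) = 4.
Triple-agreement = agreement-in-(f, g) minus points that agree under (f, g) but not (f, h):
|Eq(f, g, h)| = 9 - 1 = 8
(cross-check via (f, h): 12 - 4 = 8.)

8
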